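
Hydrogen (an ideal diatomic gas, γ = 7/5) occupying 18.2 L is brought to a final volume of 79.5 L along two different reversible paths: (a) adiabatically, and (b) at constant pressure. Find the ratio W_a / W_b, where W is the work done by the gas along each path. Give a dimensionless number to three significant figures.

W_a / W_b ≈ 0.331

Path (a) adiabatic: W = P₁V₁(1 − (V₁/V₂)^(γ−1))/(γ−1) → W_a/(P₁V₁) = 1.114.
Path (b) isobaric: W = P₁(V₂ − V₁) → W_b/(P₁V₁) = 3.368.
W_a / W_b = 1.114 / 3.368 = 0.3307.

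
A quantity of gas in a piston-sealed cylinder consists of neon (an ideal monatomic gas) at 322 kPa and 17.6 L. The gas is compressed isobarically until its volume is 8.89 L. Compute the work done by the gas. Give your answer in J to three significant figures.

Isobaric: W = P ΔV.
W = (322 kPa)(8.89 − 17.6 L) = (322)(-8.71) = -2805 J.

W ≈ -2800 J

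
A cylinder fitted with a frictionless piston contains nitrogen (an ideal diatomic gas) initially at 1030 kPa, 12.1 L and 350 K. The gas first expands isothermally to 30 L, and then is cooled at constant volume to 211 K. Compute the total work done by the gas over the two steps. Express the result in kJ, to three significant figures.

Step 1 (isothermal): W = P₁V₁ ln(V₂/V₁) = (12463) ln(30/12.1) = 11316 J.
Step 2 (isochoric): W = 0 (constant volume).
W_total = 11316 + 0 = 11316 J.

W_total ≈ 11.3 kJ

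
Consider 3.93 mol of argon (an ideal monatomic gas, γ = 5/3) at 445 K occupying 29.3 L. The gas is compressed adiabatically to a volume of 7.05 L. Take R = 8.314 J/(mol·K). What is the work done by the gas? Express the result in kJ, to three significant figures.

Adiabatic: TV^(γ−1) = const with γ = 5/3.
T₂ = T₁ (V₁/V₂)^(γ−1) = 445 × (29.3/7.05)^0.667 = 445 × 2.585 = 1150 K.
W_by = nCᵥ(T₁ − T₂) = (3.93)(12.47)(445 − 1150) = -34568 J.

W ≈ -34.6 kJ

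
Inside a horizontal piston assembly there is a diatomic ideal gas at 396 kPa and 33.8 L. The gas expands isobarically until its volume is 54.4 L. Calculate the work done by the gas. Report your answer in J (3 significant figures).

Isobaric: W = P ΔV.
W = (396 kPa)(54.4 − 33.8 L) = (396)(20.6) = 8158 J.

W ≈ 8160 J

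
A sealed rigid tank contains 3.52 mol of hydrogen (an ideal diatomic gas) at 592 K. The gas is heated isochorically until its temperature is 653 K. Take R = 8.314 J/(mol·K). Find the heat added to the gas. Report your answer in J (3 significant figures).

Q ≈ 4460 J

Constant volume ⇒ W = 0, so Q = ΔU = nCᵥΔT with Cᵥ = 5R/2 = 20.79 J/(mol·K).
ΔU = (3.52)(20.79)(653 − 592) = 4463 J.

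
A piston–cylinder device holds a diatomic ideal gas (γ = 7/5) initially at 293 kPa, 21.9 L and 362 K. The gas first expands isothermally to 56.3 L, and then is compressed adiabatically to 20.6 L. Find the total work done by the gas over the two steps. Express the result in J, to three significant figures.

W_total ≈ -1880 J

Step 1 (isothermal): W = P₁V₁ ln(V₂/V₁) = (6417) ln(56.3/21.9) = 6059 J.
After step 1: P = 114 kPa, V = 56.3 L, T = 362 K.
Step 2 (adiabatic): W = (P₁V₁ − P₂V₂)/(γ−1) = (6417 − 9593)/0.4 = -7942 J.
W_total = 6059 − 7942 = -1883 J.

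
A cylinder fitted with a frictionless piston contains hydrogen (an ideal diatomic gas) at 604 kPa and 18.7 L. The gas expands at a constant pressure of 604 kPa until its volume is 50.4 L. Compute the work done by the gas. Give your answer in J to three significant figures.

W ≈ 19100 J

Isobaric: W = P ΔV.
W = (604 kPa)(50.4 − 18.7 L) = (604)(31.7) = 19147 J.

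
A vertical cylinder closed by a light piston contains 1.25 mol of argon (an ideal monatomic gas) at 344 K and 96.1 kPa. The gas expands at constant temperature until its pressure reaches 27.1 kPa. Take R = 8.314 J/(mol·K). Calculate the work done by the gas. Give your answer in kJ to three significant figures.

Isothermal process: W = nRT ln(V₂/V₁) = nRT ln(P₁/P₂).
W = (1.25)(8.314)(344) × ln(96.1/27.1)
  = 3575 × ln(3.546) = 3575 × 1.266
W_by_gas = 4525 J.

W ≈ 4.53 kJ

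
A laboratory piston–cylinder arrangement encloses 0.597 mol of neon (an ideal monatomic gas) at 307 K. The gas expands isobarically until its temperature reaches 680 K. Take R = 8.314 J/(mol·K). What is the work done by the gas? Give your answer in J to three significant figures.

Isobaric: W = P ΔV = nR ΔT.
W = (0.597)(8.314)(680 − 307) = 1851 J.

W ≈ 1850 J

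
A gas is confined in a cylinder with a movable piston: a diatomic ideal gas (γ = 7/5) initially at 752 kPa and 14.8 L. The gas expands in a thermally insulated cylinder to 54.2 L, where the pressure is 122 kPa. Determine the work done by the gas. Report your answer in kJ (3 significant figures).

W ≈ 11.3 kJ

Adiabatic: W = (P₁V₁ − P₂V₂)/(γ − 1) with γ = 7/5.
P₁V₁ = 11130 J, P₂V₂ = 6612 J.
W = (11130 − 6612) / 0.4 = 11293 J.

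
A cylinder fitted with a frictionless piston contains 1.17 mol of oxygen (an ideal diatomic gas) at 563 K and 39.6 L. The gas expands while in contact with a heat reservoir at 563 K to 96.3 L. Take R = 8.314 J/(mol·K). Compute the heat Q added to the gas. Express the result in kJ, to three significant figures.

Q ≈ 4.87 kJ

Isothermal ⇒ ΔU = 0, so Q = W = nRT ln(V₂/V₁).
Q = (1.17)(8.314)(563) ln(96.3/39.6) = 5477 × 0.8886 = 4867 J.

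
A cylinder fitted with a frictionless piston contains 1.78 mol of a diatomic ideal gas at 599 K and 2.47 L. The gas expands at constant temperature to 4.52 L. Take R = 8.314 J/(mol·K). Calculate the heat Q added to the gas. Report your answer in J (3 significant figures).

Isothermal ⇒ ΔU = 0, so Q = W = nRT ln(V₂/V₁).
Q = (1.78)(8.314)(599) ln(4.52/2.47) = 8865 × 0.6043 = 5357 J.

Q ≈ 5360 J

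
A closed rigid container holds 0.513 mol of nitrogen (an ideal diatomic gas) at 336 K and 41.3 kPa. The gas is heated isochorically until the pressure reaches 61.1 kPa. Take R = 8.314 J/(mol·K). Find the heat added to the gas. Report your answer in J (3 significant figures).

Constant volume ⇒ W = 0, so Q = ΔU = nCᵥΔT with Cᵥ = 5R/2 = 20.79 J/(mol·K).
At constant V, T₂/T₁ = P₂/P₁ ⇒ ΔT = T₁(P₂/P₁ − 1) = 336·(61.1/41.3 − 1) = 161.1 K.
ΔU = (0.513)(20.79)(161.1) = 1718 J.

Q ≈ 1720 J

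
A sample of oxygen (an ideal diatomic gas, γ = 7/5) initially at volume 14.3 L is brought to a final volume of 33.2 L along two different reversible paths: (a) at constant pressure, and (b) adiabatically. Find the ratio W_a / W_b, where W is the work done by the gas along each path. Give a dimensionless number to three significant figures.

Path (a) isobaric: W = P₁(V₂ − V₁) → W_a/(P₁V₁) = 1.322.
Path (b) adiabatic: W = P₁V₁(1 − (V₁/V₂)^(γ−1))/(γ−1) → W_b/(P₁V₁) = 0.7151.
W_a / W_b = 1.322 / 0.7151 = 1.848.

W_a / W_b ≈ 1.85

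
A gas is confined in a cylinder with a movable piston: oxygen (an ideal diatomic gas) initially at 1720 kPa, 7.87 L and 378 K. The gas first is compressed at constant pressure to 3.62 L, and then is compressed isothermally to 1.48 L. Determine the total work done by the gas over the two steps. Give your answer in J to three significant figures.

W_total ≈ -12900 J

Step 1 (isobaric): W = PΔV = (1720 kPa)(3.62 − 7.87 L) = -7310 J.
After step 1: P = 1720 kPa, V = 3.62 L, T = 173.9 K.
Step 2 (isothermal): W = P₁V₁ ln(V₂/V₁) = (6226) ln(1.48/3.62) = -5569 J.
W_total = -7310 − 5569 = -12879 J.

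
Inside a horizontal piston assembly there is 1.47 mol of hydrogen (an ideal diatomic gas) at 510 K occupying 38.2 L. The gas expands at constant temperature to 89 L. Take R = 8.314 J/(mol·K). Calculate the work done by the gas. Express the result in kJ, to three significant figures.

Isothermal: W = nRT ln(V₂/V₁).
W = (1.47)(8.314)(510) × ln(89/38.2)
  = 6233 × 0.8458
W_by_gas = 5272 J.

W ≈ 5.27 kJ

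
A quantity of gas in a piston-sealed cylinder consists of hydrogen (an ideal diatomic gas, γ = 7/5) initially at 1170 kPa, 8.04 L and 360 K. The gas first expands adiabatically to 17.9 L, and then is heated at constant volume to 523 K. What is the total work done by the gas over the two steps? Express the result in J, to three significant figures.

Step 1 (adiabatic): W = (P₁V₁ − P₂V₂)/(γ−1) = (9407 − 6830)/0.4 = 6443 J.
Step 2 (isochoric): W = 0 (constant volume).
W_total = 6443 + 0 = 6443 J.

W_total ≈ 6440 J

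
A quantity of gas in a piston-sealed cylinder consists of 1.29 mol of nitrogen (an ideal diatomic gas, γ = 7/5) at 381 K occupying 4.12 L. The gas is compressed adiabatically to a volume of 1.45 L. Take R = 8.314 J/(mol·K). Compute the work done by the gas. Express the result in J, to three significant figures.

W ≈ -5300 J

Adiabatic: TV^(γ−1) = const with γ = 7/5.
T₂ = T₁ (V₁/V₂)^(γ−1) = 381 × (4.12/1.45)^0.4 = 381 × 1.518 = 578.5 K.
W_by = nCᵥ(T₁ − T₂) = (1.29)(20.79)(381 − 578.5) = -5297 J.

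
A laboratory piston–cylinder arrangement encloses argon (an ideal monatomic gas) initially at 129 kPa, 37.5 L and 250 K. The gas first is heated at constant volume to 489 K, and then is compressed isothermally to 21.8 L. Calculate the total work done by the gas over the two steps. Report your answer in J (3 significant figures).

W_total ≈ -5130 J

Step 1 (isochoric): W = 0 (constant volume).
After step 1: P = 252.3 kPa (V unchanged).
Step 2 (isothermal): W = P₁V₁ ln(V₂/V₁) = (9462) ln(21.8/37.5) = -5133 J.
W_total = 0 − 5133 = -5133 J.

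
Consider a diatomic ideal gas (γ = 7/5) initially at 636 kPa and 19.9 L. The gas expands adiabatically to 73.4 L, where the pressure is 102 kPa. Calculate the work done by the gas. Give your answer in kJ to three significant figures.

Adiabatic: W = (P₁V₁ − P₂V₂)/(γ − 1) with γ = 7/5.
P₁V₁ = 12656 J, P₂V₂ = 7487 J.
W = (12656 − 7487) / 0.4 = 12924 J.

W ≈ 12.9 kJ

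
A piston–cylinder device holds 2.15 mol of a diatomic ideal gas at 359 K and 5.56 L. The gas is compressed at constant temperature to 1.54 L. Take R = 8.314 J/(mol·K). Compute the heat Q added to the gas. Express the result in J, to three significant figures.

Q ≈ -8240 J

Isothermal ⇒ ΔU = 0, so Q = W = nRT ln(V₂/V₁).
Q = (2.15)(8.314)(359) ln(1.54/5.56) = 6417 × -1.284 = -8238 J.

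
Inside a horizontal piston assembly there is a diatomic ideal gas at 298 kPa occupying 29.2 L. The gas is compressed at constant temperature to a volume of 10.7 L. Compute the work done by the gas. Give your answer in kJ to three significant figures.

Isothermal: W = nRT ln(V₂/V₁) = P₁V₁ ln(V₂/V₁).
P₁V₁ = (298 kPa)(29.2 L) = 8702 J.
W = 8702 × ln(10.7/29.2) = 8702 × -1.004
W_by_gas = -8736 J.

W ≈ -8.74 kJ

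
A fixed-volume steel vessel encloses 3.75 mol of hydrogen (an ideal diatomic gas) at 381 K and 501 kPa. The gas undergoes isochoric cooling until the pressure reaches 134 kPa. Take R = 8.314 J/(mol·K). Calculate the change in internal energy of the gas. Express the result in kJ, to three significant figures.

ΔU ≈ -21.8 kJ

Constant volume ⇒ W = 0, so Q = ΔU = nCᵥΔT with Cᵥ = 5R/2 = 20.79 J/(mol·K).
At constant V, T₂/T₁ = P₂/P₁ ⇒ ΔT = T₁(P₂/P₁ − 1) = 381·(134/501 − 1) = -279.1 K.
ΔU = (3.75)(20.79)(-279.1) = -21754 J.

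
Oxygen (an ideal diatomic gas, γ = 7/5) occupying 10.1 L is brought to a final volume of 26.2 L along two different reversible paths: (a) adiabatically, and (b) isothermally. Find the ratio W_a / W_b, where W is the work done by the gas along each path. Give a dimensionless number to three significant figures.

Path (a) adiabatic: W = P₁V₁(1 − (V₁/V₂)^(γ−1))/(γ−1) → W_a/(P₁V₁) = 0.7925.
Path (b) isothermal: W = P₁V₁ ln(V₂/V₁) → W_b/(P₁V₁) = 0.9532.
W_a / W_b = 0.7925 / 0.9532 = 0.8314.

W_a / W_b ≈ 0.831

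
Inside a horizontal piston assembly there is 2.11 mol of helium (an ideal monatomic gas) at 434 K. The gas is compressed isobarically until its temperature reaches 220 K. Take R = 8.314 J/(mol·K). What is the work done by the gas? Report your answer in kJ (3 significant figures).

W ≈ -3.75 kJ

Isobaric: W = P ΔV = nR ΔT.
W = (2.11)(8.314)(220 − 434) = -3754 J.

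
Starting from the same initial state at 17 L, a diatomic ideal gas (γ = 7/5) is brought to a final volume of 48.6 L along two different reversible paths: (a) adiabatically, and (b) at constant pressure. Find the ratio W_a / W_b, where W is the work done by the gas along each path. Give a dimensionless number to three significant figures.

Path (a) adiabatic: W = P₁V₁(1 − (V₁/V₂)^(γ−1))/(γ−1) → W_a/(P₁V₁) = 0.8577.
Path (b) isobaric: W = P₁(V₂ − V₁) → W_b/(P₁V₁) = 1.859.
W_a / W_b = 0.8577 / 1.859 = 0.4614.

W_a / W_b ≈ 0.461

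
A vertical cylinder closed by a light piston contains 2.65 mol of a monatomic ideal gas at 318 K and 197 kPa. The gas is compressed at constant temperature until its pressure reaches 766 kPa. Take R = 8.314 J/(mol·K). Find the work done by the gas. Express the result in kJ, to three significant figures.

Isothermal process: W = nRT ln(V₂/V₁) = nRT ln(P₁/P₂).
W = (2.65)(8.314)(318) × ln(197/766)
  = 7006 × ln(0.2572) = 7006 × -1.358
W_by_gas = -9514 J.

W ≈ -9.51 kJ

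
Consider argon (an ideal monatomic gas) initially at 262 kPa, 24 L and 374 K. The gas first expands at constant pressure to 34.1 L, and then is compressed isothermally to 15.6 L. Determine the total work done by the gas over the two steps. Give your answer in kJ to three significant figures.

Step 1 (isobaric): W = PΔV = (262 kPa)(34.1 − 24 L) = 2646 J.
After step 1: P = 262 kPa, V = 34.1 L, T = 531.4 K.
Step 2 (isothermal): W = P₁V₁ ln(V₂/V₁) = (8934) ln(15.6/34.1) = -6987 J.
W_total = 2646 − 6987 = -4341 J.

W_total ≈ -4.34 kJ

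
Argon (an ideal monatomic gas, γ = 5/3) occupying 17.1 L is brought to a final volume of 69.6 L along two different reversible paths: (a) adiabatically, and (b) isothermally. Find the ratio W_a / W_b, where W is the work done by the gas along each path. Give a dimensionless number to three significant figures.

W_a / W_b ≈ 0.649

Path (a) adiabatic: W = P₁V₁(1 − (V₁/V₂)^(γ−1))/(γ−1) → W_a/(P₁V₁) = 0.9116.
Path (b) isothermal: W = P₁V₁ ln(V₂/V₁) → W_b/(P₁V₁) = 1.404.
W_a / W_b = 0.9116 / 1.404 = 0.6494.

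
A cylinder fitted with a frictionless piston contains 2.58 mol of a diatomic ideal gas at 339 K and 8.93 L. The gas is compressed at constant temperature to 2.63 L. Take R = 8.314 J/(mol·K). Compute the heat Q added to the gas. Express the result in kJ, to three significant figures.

Isothermal ⇒ ΔU = 0, so Q = W = nRT ln(V₂/V₁).
Q = (2.58)(8.314)(339) ln(2.63/8.93) = 7272 × -1.222 = -8889 J.

Q ≈ -8.89 kJ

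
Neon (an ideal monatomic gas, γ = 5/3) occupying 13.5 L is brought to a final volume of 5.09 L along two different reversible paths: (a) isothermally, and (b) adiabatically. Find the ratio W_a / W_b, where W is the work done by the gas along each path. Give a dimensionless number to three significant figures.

Path (a) isothermal: W = P₁V₁ ln(V₂/V₁) → W_a/(P₁V₁) = -0.9754.
Path (b) adiabatic: W = P₁V₁(1 − (V₁/V₂)^(γ−1))/(γ−1) → W_b/(P₁V₁) = -1.374.
W_a / W_b = -0.9754 / -1.374 = 0.7099.

W_a / W_b ≈ 0.710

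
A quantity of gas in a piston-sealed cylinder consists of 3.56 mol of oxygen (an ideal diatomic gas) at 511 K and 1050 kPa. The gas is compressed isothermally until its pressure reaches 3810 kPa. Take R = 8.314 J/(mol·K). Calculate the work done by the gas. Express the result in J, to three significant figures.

W ≈ -19500 J

Isothermal process: W = nRT ln(V₂/V₁) = nRT ln(P₁/P₂).
W = (3.56)(8.314)(511) × ln(1050/3810)
  = 15124 × ln(0.2756) = 15124 × -1.289
W_by_gas = -19493 J.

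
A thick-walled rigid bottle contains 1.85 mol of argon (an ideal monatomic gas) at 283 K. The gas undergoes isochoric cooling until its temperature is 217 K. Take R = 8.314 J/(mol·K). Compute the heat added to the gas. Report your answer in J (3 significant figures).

Q ≈ -1520 J

Constant volume ⇒ W = 0, so Q = ΔU = nCᵥΔT with Cᵥ = 3R/2 = 12.47 J/(mol·K).
ΔU = (1.85)(12.47)(217 − 283) = -1523 J.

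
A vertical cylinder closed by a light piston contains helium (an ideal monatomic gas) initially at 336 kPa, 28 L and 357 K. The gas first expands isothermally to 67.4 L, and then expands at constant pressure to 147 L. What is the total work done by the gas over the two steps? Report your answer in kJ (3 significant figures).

Step 1 (isothermal): W = P₁V₁ ln(V₂/V₁) = (9408) ln(67.4/28) = 8264 J.
After step 1: P = 139.6 kPa, V = 67.4 L, T = 357 K.
Step 2 (isobaric): W = PΔV = (139.6 kPa)(147 − 67.4 L) = 11111 J.
W_total = 8264 + 11111 = 19375 J.

W_total ≈ 19.4 kJ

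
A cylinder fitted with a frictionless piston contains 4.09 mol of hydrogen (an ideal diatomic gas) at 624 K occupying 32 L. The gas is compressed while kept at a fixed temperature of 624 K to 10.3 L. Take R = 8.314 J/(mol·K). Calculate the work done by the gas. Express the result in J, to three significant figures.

W ≈ -24100 J

Isothermal: W = nRT ln(V₂/V₁).
W = (4.09)(8.314)(624) × ln(10.3/32)
  = 21219 × -1.134
W_by_gas = -24053 J.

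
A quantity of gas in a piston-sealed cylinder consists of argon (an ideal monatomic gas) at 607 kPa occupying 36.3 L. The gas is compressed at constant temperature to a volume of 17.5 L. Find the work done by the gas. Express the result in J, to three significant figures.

Isothermal: W = nRT ln(V₂/V₁) = P₁V₁ ln(V₂/V₁).
P₁V₁ = (607 kPa)(36.3 L) = 22034 J.
W = 22034 × ln(17.5/36.3) = 22034 × -0.7296
W_by_gas = -16076 J.

W ≈ -16100 J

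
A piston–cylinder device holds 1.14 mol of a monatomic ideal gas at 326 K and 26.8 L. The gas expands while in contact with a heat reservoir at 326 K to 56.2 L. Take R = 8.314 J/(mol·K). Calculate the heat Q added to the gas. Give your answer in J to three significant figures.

Q ≈ 2290 J

Isothermal ⇒ ΔU = 0, so Q = W = nRT ln(V₂/V₁).
Q = (1.14)(8.314)(326) ln(56.2/26.8) = 3090 × 0.7405 = 2288 J.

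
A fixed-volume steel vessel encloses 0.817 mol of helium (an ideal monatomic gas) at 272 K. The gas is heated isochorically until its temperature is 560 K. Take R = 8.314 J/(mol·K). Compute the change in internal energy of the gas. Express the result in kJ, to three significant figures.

Constant volume ⇒ W = 0, so Q = ΔU = nCᵥΔT with Cᵥ = 3R/2 = 12.47 J/(mol·K).
ΔU = (0.817)(12.47)(560 − 272) = 2934 J.

ΔU ≈ 2.93 kJ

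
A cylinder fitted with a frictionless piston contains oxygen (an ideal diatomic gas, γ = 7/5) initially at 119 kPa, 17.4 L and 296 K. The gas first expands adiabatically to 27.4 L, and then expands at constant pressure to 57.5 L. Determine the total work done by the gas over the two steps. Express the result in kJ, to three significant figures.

W_total ≈ 2.76 kJ

Step 1 (adiabatic): W = (P₁V₁ − P₂V₂)/(γ−1) = (2071 − 1727)/0.4 = 859.8 J.
After step 1: P = 63.02 kPa, V = 27.4 L, T = 246.8 K.
Step 2 (isobaric): W = PΔV = (63.02 kPa)(57.5 − 27.4 L) = 1897 J.
W_total = 859.8 + 1897 = 2757 J.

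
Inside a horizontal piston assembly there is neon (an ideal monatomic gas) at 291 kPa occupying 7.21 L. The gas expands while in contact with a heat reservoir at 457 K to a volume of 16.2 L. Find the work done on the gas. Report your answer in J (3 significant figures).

W ≈ -1700 J

Isothermal: W = nRT ln(V₂/V₁) = P₁V₁ ln(V₂/V₁).
P₁V₁ = (291 kPa)(7.21 L) = 2098 J.
W = 2098 × ln(16.2/7.21) = 2098 × 0.8095
W_by_gas = 1699 J; work on gas = −W_by = -1699 J.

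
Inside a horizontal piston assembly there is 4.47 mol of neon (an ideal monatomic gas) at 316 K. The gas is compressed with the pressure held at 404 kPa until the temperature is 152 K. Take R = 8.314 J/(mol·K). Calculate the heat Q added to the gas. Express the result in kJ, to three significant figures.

Q ≈ -15.2 kJ

Isobaric: W = nRΔT = (4.47)(8.314)(-164) = -6095 J.
ΔU = nCᵥΔT with Cᵥ = 3R/2: ΔU = (4.47)(12.47)(-164) = -9142 J.
Q = ΔU + W = -9142 − 6095 = -15237 J.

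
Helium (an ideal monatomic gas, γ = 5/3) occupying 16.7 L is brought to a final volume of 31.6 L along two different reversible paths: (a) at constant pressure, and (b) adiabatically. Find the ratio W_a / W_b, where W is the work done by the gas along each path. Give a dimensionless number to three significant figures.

Path (a) isobaric: W = P₁(V₂ − V₁) → W_a/(P₁V₁) = 0.8922.
Path (b) adiabatic: W = P₁V₁(1 − (V₁/V₂)^(γ−1))/(γ−1) → W_b/(P₁V₁) = 0.5195.
W_a / W_b = 0.8922 / 0.5195 = 1.717.

W_a / W_b ≈ 1.72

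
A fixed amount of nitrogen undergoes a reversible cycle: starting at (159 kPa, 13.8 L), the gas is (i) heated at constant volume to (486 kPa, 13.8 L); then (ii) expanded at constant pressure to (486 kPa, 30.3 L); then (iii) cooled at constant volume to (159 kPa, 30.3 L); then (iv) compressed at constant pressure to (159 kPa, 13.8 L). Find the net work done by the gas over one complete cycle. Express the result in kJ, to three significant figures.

Constant-volume legs do no work.
W(ii) = (486)(30.3 − 13.8) = 8019 J; W(iv) = (159)(13.8 − 30.3) = -2624 J.
W_net = 8019 − 2624 = 5396 J (the clockwise enclosed area).

W_net ≈ 5.40 kJ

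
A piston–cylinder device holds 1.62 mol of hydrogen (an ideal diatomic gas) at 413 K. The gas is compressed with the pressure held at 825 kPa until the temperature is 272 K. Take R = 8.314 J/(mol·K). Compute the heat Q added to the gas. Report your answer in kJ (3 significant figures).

Q ≈ -6.65 kJ

Isobaric: W = nRΔT = (1.62)(8.314)(-141) = -1899 J.
ΔU = nCᵥΔT with Cᵥ = 5R/2: ΔU = (1.62)(20.79)(-141) = -4748 J.
Q = ΔU + W = -4748 − 1899 = -6647 J.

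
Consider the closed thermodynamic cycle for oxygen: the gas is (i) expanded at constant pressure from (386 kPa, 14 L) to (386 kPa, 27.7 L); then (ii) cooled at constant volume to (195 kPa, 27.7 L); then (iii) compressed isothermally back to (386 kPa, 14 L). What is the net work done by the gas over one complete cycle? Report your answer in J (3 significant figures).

Leg (i): W = PΔV = (386)(27.7 − 14) = 5288 J.
Leg (ii): W = 0.
Leg (iii): W = PᵢVᵢ ln(V_f/Vᵢ) = (5402) ln(14/27.7) = -3686 J.
W_net = 5288 − 3686 = 1602 J.

W_net ≈ 1600 J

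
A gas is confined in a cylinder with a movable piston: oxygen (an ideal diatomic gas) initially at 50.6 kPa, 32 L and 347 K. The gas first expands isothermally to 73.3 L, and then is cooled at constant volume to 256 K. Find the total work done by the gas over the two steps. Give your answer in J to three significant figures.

Step 1 (isothermal): W = P₁V₁ ln(V₂/V₁) = (1619) ln(73.3/32) = 1342 J.
Step 2 (isochoric): W = 0 (constant volume).
W_total = 1342 + 0 = 1342 J.

W_total ≈ 1340 J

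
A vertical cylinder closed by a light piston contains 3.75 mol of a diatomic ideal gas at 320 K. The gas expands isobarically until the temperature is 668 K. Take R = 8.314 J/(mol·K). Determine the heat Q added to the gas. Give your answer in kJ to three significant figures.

Isobaric: W = nRΔT = (3.75)(8.314)(348) = 10850 J.
ΔU = nCᵥΔT with Cᵥ = 5R/2: ΔU = (3.75)(20.79)(348) = 27124 J.
Q = ΔU + W = 27124 + 10850 = 37974 J.

Q ≈ 38.0 kJ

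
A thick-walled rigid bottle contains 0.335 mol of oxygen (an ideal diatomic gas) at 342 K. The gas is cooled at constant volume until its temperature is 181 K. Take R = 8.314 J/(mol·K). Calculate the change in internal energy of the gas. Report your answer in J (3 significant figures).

Constant volume ⇒ W = 0, so Q = ΔU = nCᵥΔT with Cᵥ = 5R/2 = 20.79 J/(mol·K).
ΔU = (0.335)(20.79)(181 − 342) = -1121 J.

ΔU ≈ -1120 J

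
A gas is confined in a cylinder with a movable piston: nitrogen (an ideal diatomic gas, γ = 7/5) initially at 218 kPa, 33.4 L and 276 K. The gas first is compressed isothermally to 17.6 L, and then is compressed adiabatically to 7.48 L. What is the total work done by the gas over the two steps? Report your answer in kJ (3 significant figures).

Step 1 (isothermal): W = P₁V₁ ln(V₂/V₁) = (7281) ln(17.6/33.4) = -4665 J.
After step 1: P = 413.7 kPa, V = 17.6 L, T = 276 K.
Step 2 (adiabatic): W = (P₁V₁ − P₂V₂)/(γ−1) = (7281 − 10253)/0.4 = -7429 J.
W_total = -4665 − 7429 = -12094 J.

W_total ≈ -12.1 kJ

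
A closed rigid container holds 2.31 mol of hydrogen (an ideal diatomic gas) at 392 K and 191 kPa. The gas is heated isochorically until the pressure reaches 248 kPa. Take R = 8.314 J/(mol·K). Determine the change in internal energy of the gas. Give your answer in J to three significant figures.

ΔU ≈ 5620 J

Constant volume ⇒ W = 0, so Q = ΔU = nCᵥΔT with Cᵥ = 5R/2 = 20.79 J/(mol·K).
At constant V, T₂/T₁ = P₂/P₁ ⇒ ΔT = T₁(P₂/P₁ − 1) = 392·(248/191 − 1) = 117 K.
ΔU = (2.31)(20.79)(117) = 5617 J.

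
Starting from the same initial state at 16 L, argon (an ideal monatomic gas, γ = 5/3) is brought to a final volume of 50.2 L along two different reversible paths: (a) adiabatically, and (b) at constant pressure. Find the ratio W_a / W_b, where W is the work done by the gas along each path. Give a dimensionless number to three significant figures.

W_a / W_b ≈ 0.374

Path (a) adiabatic: W = P₁V₁(1 − (V₁/V₂)^(γ−1))/(γ−1) → W_a/(P₁V₁) = 0.8001.
Path (b) isobaric: W = P₁(V₂ − V₁) → W_b/(P₁V₁) = 2.138.
W_a / W_b = 0.8001 / 2.138 = 0.3743.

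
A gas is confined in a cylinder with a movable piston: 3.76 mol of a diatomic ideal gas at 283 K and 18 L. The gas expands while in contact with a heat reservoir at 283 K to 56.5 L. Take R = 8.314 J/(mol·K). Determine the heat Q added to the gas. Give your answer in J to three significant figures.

Q ≈ 10100 J

Isothermal ⇒ ΔU = 0, so Q = W = nRT ln(V₂/V₁).
Q = (3.76)(8.314)(283) ln(56.5/18) = 8847 × 1.144 = 10120 J.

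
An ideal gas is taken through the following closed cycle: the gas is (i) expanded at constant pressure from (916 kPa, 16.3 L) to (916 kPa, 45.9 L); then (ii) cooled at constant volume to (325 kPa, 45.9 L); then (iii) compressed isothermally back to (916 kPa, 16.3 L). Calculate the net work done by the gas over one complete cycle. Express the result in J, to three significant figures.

W_net ≈ 11700 J

Leg (i): W = PΔV = (916)(45.9 − 16.3) = 27114 J.
Leg (ii): W = 0.
Leg (iii): W = PᵢVᵢ ln(V_f/Vᵢ) = (14918) ln(16.3/45.9) = -15444 J.
W_net = 27114 − 15444 = 11670 J.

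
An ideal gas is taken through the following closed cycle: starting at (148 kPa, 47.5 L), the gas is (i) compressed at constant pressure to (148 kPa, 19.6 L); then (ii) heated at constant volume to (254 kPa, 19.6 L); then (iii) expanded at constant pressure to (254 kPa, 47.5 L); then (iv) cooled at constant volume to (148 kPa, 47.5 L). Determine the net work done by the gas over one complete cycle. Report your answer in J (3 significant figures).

W_net ≈ 2960 J

Constant-volume legs do no work.
W(i) = (148)(19.6 − 47.5) = -4129 J; W(iii) = (254)(47.5 − 19.6) = 7087 J.
W_net = -4129 + 7087 = 2957 J (the clockwise enclosed area).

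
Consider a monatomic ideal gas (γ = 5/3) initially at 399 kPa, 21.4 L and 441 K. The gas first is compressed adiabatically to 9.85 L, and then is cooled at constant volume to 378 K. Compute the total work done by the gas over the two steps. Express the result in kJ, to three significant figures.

Step 1 (adiabatic): W = (P₁V₁ − P₂V₂)/(γ−1) = (8539 − 14323)/0.667 = -8677 J.
Step 2 (isochoric): W = 0 (constant volume).
W_total = -8677 + 0 = -8677 J.

W_total ≈ -8.68 kJ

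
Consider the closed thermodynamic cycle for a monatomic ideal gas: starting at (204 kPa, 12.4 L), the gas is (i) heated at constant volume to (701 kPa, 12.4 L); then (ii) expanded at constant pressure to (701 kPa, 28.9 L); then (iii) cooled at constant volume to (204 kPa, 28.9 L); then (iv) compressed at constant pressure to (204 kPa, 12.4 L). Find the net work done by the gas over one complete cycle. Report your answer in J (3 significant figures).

W_net ≈ 8200 J

Constant-volume legs do no work.
W(ii) = (701)(28.9 − 12.4) = 11566 J; W(iv) = (204)(12.4 − 28.9) = -3366 J.
W_net = 11566 − 3366 = 8200 J (the clockwise enclosed area).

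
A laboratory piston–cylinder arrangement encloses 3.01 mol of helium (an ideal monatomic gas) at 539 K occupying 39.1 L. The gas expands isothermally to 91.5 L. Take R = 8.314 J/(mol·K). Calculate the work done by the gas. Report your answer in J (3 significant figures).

Isothermal: W = nRT ln(V₂/V₁).
W = (3.01)(8.314)(539) × ln(91.5/39.1)
  = 13489 × 0.8502
W_by_gas = 11468 J.

W ≈ 11500 J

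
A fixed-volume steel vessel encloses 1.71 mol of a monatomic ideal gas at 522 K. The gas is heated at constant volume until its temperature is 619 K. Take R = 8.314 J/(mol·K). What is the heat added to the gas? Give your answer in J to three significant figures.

Q ≈ 2070 J

Constant volume ⇒ W = 0, so Q = ΔU = nCᵥΔT with Cᵥ = 3R/2 = 12.47 J/(mol·K).
ΔU = (1.71)(12.47)(619 − 522) = 2069 J.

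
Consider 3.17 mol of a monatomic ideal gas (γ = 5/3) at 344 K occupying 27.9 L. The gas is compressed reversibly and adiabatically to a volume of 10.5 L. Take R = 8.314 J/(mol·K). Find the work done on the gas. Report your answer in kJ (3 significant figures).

W ≈ 12.5 kJ

Adiabatic: TV^(γ−1) = const with γ = 5/3.
T₂ = T₁ (V₁/V₂)^(γ−1) = 344 × (27.9/10.5)^0.667 = 344 × 1.918 = 659.9 K.
W_by = nCᵥ(T₁ − T₂) = (3.17)(12.47)(344 − 659.9) = -12490 J.
Work on gas = −W_by = 12490 J.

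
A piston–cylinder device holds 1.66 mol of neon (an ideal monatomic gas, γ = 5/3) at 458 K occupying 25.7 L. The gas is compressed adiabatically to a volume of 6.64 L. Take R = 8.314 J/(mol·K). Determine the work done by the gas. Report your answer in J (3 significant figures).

Adiabatic: TV^(γ−1) = const with γ = 5/3.
T₂ = T₁ (V₁/V₂)^(γ−1) = 458 × (25.7/6.64)^0.667 = 458 × 2.465 = 1129 K.
W_by = nCᵥ(T₁ − T₂) = (1.66)(12.47)(458 − 1129) = -13892 J.

W ≈ -13900 J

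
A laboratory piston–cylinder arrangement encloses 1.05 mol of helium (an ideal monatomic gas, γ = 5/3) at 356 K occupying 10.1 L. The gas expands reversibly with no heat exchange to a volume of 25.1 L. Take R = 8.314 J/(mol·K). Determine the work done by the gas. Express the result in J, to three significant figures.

Adiabatic: TV^(γ−1) = const with γ = 5/3.
T₂ = T₁ (V₁/V₂)^(γ−1) = 356 × (10.1/25.1)^0.667 = 356 × 0.545 = 194 K.
W_by = nCᵥ(T₁ − T₂) = (1.05)(12.47)(356 − 194) = 2121 J.

W ≈ 2120 J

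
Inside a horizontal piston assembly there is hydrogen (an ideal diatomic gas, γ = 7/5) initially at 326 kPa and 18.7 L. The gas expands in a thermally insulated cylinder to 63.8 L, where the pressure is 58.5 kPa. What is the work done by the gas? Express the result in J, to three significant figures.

Adiabatic: W = (P₁V₁ − P₂V₂)/(γ − 1) with γ = 7/5.
P₁V₁ = 6096 J, P₂V₂ = 3732 J.
W = (6096 − 3732) / 0.4 = 5910 J.

W ≈ 5910 J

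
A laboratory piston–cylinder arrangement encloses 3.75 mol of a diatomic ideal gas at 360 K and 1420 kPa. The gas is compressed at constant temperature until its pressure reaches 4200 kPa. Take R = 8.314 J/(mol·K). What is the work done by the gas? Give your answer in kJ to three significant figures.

Isothermal process: W = nRT ln(V₂/V₁) = nRT ln(P₁/P₂).
W = (3.75)(8.314)(360) × ln(1420/4200)
  = 11224 × ln(0.3381) = 11224 × -1.084
W_by_gas = -12172 J.

W ≈ -12.2 kJ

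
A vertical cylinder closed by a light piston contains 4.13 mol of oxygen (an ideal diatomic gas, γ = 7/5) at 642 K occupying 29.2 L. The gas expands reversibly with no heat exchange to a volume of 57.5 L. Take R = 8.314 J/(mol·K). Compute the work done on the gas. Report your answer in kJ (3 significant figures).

Adiabatic: TV^(γ−1) = const with γ = 7/5.
T₂ = T₁ (V₁/V₂)^(γ−1) = 642 × (29.2/57.5)^0.4 = 642 × 0.7626 = 489.6 K.
W_by = nCᵥ(T₁ − T₂) = (4.13)(20.79)(642 − 489.6) = 13084 J.
Work on gas = −W_by = -13084 J.

W ≈ -13.1 kJ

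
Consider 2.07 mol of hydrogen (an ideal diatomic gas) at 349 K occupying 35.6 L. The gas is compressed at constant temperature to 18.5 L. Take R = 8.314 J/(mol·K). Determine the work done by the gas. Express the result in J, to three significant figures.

Isothermal: W = nRT ln(V₂/V₁).
W = (2.07)(8.314)(349) × ln(18.5/35.6)
  = 6006 × -0.6546
W_by_gas = -3932 J.

W ≈ -3930 J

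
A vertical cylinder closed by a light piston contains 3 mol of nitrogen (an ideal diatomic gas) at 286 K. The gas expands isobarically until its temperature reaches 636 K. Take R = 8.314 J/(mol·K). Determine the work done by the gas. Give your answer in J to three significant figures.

W ≈ 8730 J

Isobaric: W = P ΔV = nR ΔT.
W = (3)(8.314)(636 − 286) = 8730 J.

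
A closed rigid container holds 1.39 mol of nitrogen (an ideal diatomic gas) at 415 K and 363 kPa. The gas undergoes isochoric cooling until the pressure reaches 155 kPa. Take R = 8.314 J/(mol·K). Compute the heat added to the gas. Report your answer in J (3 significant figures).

Q ≈ -6870 J

Constant volume ⇒ W = 0, so Q = ΔU = nCᵥΔT with Cᵥ = 5R/2 = 20.79 J/(mol·K).
At constant V, T₂/T₁ = P₂/P₁ ⇒ ΔT = T₁(P₂/P₁ − 1) = 415·(155/363 − 1) = -237.8 K.
ΔU = (1.39)(20.79)(-237.8) = -6870 J.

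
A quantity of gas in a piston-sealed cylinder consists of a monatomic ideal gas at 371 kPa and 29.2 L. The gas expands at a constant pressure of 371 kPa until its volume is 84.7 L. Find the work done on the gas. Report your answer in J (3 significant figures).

W ≈ -20600 J

Isobaric: W = P ΔV.
W = (371 kPa)(84.7 − 29.2 L) = (371)(55.5) = 20590 J.
Work on gas = −W_by = -20590 J.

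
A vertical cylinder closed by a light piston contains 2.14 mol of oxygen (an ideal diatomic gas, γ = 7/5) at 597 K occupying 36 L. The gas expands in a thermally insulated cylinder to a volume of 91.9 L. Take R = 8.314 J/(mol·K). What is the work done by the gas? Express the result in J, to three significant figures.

Adiabatic: TV^(γ−1) = const with γ = 7/5.
T₂ = T₁ (V₁/V₂)^(γ−1) = 597 × (36/91.9)^0.4 = 597 × 0.6874 = 410.4 K.
W_by = nCᵥ(T₁ − T₂) = (2.14)(20.79)(597 − 410.4) = 8302 J.

W ≈ 8300 J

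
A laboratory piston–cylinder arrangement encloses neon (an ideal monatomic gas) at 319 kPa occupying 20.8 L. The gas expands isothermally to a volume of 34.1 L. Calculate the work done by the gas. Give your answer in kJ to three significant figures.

Isothermal: W = nRT ln(V₂/V₁) = P₁V₁ ln(V₂/V₁).
P₁V₁ = (319 kPa)(20.8 L) = 6635 J.
W = 6635 × ln(34.1/20.8) = 6635 × 0.4943
W_by_gas = 3280 J.

W ≈ 3.28 kJ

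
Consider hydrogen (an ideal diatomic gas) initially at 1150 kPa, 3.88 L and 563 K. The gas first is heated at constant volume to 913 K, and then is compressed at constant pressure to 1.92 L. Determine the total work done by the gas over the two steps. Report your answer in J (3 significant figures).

Step 1 (isochoric): W = 0 (constant volume).
After step 1: P = 1865 kPa (V unchanged).
Step 2 (isobaric): W = PΔV = (1865 kPa)(1.92 − 3.88 L) = -3655 J.
W_total = 0 − 3655 = -3655 J.

W_total ≈ -3660 J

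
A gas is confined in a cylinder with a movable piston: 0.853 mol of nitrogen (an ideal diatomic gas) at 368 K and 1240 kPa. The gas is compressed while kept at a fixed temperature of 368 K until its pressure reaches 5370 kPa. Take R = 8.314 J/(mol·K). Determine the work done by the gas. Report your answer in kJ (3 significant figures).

Isothermal process: W = nRT ln(V₂/V₁) = nRT ln(P₁/P₂).
W = (0.853)(8.314)(368) × ln(1240/5370)
  = 2610 × ln(0.2309) = 2610 × -1.466
W_by_gas = -3825 J.

W ≈ -3.83 kJ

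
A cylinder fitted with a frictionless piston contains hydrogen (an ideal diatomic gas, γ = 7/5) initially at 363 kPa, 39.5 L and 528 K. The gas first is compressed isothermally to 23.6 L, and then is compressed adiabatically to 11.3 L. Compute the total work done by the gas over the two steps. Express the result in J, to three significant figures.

W_total ≈ -19700 J

Step 1 (isothermal): W = P₁V₁ ln(V₂/V₁) = (14338) ln(23.6/39.5) = -7385 J.
After step 1: P = 607.6 kPa, V = 23.6 L, T = 528 K.
Step 2 (adiabatic): W = (P₁V₁ − P₂V₂)/(γ−1) = (14338 − 19250)/0.4 = -12279 J.
W_total = -7385 − 12279 = -19665 J.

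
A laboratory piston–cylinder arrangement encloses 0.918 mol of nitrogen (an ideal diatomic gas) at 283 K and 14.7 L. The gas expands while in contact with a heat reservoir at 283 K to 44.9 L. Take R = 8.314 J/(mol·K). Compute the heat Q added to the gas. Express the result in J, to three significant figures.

Q ≈ 2410 J

Isothermal ⇒ ΔU = 0, so Q = W = nRT ln(V₂/V₁).
Q = (0.918)(8.314)(283) ln(44.9/14.7) = 2160 × 1.117 = 2412 J.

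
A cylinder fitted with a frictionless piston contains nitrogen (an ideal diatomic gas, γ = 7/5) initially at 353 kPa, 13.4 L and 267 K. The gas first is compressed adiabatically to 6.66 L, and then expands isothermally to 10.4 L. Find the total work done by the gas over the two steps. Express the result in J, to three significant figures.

Step 1 (adiabatic): W = (P₁V₁ − P₂V₂)/(γ−1) = (4730 − 6257)/0.4 = -3816 J.
After step 1: P = 939.4 kPa, V = 6.66 L, T = 353.2 K.
Step 2 (isothermal): W = P₁V₁ ln(V₂/V₁) = (6257) ln(10.4/6.66) = 2788 J.
W_total = -3816 + 2788 = -1027 J.

W_total ≈ -1030 J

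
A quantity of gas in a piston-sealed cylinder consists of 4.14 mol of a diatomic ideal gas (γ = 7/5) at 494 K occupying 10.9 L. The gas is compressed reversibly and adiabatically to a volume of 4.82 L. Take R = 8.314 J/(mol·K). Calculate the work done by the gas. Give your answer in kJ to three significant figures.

Adiabatic: TV^(γ−1) = const with γ = 7/5.
T₂ = T₁ (V₁/V₂)^(γ−1) = 494 × (10.9/4.82)^0.4 = 494 × 1.386 = 684.7 K.
W_by = nCᵥ(T₁ − T₂) = (4.14)(20.79)(494 − 684.7) = -16407 J.

W ≈ -16.4 kJ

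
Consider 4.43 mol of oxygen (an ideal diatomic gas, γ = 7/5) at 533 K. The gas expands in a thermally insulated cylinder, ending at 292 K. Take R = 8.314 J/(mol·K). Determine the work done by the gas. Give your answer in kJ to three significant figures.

W ≈ 22.2 kJ

Adiabatic ⇒ Q = 0, so W_by = −ΔU = nCᵥ(T₁ − T₂).
Cᵥ = 5R/2 = 20.79 J/(mol·K).
W = (4.43)(20.79)(533 − 292) = 22191 J.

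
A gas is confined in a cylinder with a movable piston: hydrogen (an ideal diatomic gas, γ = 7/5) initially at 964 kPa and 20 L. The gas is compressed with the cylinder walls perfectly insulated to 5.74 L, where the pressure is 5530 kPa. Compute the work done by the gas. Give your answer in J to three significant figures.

W ≈ -31200 J

Adiabatic: W = (P₁V₁ − P₂V₂)/(γ − 1) with γ = 7/5.
P₁V₁ = 19280 J, P₂V₂ = 31742 J.
W = (19280 − 31742) / 0.4 = -31156 J.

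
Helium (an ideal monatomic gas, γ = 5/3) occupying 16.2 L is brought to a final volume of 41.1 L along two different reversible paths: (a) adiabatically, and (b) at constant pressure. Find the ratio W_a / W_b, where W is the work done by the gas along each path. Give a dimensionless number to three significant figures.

Path (a) adiabatic: W = P₁V₁(1 − (V₁/V₂)^(γ−1))/(γ−1) → W_a/(P₁V₁) = 0.6936.
Path (b) isobaric: W = P₁(V₂ − V₁) → W_b/(P₁V₁) = 1.537.
W_a / W_b = 0.6936 / 1.537 = 0.4513.

W_a / W_b ≈ 0.451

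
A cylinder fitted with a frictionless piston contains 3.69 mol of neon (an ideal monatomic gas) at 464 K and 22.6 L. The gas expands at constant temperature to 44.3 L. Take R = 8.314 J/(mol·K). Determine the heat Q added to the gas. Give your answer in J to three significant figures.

Isothermal ⇒ ΔU = 0, so Q = W = nRT ln(V₂/V₁).
Q = (3.69)(8.314)(464) ln(44.3/22.6) = 14235 × 0.673 = 9581 J.

Q ≈ 9580 J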